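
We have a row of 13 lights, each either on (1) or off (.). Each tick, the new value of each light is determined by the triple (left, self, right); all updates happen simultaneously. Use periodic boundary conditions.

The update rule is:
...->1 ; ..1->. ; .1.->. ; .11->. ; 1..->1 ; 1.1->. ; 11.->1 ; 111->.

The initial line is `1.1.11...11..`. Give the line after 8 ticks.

.11..111111..

tick 1: .....111..11.
tick 2: 1111...11..11
tick 3: ...111..11...
tick 4: 11...11..1111
tick 5: .111..11.....
tick 6: ...11..111111
tick 7: 11..11......1
tick 8: .11..111111..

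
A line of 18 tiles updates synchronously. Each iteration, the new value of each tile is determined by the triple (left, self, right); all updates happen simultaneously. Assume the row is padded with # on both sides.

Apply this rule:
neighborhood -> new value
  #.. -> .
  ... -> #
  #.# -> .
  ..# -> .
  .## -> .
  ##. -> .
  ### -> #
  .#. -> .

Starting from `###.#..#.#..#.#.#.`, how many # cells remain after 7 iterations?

9

##................
#..##############.
....############..
.##..##########...
......########..#.
.####..######.....
..##....####..###.
count of #: 9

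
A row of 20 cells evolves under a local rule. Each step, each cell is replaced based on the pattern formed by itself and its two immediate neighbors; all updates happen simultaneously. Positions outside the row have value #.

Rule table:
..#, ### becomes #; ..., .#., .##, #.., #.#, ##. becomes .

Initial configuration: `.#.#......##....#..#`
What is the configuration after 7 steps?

...#.....#..#..#..#.

.........#.....#..#.
........#.....#..#..
.......#.....#..#..#
......#.....#..#..#.
.....#.....#..#..#..
....#.....#..#..#..#
...#.....#..#..#..#.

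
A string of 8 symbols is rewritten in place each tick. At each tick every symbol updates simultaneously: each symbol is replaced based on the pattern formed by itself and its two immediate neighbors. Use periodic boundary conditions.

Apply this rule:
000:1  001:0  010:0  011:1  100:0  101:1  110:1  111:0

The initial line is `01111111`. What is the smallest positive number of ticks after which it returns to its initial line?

11000001
01011101
10110110
01111111

4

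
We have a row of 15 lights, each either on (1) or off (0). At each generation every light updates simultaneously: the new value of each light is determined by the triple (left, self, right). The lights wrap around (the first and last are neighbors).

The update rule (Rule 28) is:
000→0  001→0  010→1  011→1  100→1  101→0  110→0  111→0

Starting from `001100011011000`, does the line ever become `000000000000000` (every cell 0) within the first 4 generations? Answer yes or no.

no

001010010010100
001011011010110
001010010010101
101011011010101
generation 4 is 101011011010101, still not uniform 0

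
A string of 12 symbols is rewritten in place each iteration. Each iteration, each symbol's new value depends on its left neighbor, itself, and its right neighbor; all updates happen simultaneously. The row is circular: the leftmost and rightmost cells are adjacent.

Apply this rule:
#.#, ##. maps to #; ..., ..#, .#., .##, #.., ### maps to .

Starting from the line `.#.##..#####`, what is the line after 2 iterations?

##.#........

#.#.#......#
##.#........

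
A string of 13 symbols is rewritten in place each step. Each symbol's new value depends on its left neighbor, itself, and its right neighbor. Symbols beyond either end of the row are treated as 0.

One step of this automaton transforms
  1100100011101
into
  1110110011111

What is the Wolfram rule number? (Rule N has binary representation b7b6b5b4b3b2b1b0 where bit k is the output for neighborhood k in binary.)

252

position 9: 111 → 1  (bit 7 = 1)
position 1: 110 → 1  (bit 6 = 1)
position 11: 101 → 1  (bit 5 = 1)
position 2: 100 → 1  (bit 4 = 1)
position 0: 011 → 1  (bit 3 = 1)
position 4: 010 → 1  (bit 2 = 1)
position 3: 001 → 0  (bit 1 = 0)
position 6: 000 → 0  (bit 0 = 0)
bits b7..b0 = 11111100 = 252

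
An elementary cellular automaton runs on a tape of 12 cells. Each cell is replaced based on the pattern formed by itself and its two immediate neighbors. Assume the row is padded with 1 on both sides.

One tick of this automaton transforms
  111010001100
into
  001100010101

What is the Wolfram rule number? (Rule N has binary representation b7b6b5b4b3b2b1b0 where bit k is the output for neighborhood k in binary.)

position 0: 111 → 0  (bit 7 = 0)
position 2: 110 → 1  (bit 6 = 1)
position 3: 101 → 1  (bit 5 = 1)
position 5: 100 → 0  (bit 4 = 0)
position 8: 011 → 0  (bit 3 = 0)
position 4: 010 → 0  (bit 2 = 0)
position 7: 001 → 1  (bit 1 = 1)
position 6: 000 → 0  (bit 0 = 0)
bits b7..b0 = 01100010 = 98

98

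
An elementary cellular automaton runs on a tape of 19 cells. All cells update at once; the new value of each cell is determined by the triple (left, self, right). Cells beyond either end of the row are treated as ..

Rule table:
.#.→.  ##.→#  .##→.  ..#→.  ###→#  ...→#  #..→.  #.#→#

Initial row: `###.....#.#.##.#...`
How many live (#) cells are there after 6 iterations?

iteration 1: .##.###..#.#.##..##
iteration 2: ..##.##...#.#.#...#
iteration 3: #..##.#.#..#.#..#..
iteration 4: ....##.#....#.....#
iteration 5: ###..##..##...###..
iteration 6: .##...#...#.#..##.#
count of #: 8

8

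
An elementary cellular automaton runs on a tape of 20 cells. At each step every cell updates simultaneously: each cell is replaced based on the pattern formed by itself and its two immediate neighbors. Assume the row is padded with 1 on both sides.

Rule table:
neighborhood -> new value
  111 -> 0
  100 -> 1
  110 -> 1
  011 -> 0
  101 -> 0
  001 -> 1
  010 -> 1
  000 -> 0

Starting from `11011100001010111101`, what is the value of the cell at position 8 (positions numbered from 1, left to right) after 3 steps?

0

01000110011010000100
01101011101011001111
00101000101001110000
position 8 holds 0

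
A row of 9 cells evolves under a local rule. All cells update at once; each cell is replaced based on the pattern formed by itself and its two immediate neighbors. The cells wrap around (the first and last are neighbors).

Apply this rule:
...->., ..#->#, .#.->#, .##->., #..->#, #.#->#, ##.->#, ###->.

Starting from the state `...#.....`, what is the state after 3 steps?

####.##..

..###....
.#..##...
####.##..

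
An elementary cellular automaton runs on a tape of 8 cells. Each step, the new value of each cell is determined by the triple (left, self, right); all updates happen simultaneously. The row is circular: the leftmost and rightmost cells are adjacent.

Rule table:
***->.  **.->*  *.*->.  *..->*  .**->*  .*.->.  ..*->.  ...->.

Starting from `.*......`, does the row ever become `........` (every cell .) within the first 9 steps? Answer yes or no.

no

..*.....
...*....
....*...
.....*..
......*.
.......*
*.......
.*......  (repeats step 0; period 8)
step 9: ..*.....
step 9 is ..*....., still not uniform .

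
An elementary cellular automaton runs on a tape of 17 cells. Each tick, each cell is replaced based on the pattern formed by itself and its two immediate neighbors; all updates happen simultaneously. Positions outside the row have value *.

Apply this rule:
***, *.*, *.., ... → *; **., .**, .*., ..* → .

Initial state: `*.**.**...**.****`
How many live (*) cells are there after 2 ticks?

8

.*..*..**...*.***
*.*..*...**..*.**
count of *: 8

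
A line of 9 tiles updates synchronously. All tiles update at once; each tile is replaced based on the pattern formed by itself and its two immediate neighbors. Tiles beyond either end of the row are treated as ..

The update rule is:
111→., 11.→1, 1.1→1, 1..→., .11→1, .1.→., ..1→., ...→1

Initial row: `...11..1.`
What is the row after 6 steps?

11.11....
11111.111
1...111.1
..1.1.11.
1..1.111.
....11.1.

....11.1.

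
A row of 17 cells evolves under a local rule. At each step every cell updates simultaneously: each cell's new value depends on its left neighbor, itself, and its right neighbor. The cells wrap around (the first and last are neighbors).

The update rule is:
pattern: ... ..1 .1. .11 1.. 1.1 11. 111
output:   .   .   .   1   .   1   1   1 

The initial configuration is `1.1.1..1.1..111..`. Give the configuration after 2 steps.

.1.1....1...111..
..1.........111..

..1.........111..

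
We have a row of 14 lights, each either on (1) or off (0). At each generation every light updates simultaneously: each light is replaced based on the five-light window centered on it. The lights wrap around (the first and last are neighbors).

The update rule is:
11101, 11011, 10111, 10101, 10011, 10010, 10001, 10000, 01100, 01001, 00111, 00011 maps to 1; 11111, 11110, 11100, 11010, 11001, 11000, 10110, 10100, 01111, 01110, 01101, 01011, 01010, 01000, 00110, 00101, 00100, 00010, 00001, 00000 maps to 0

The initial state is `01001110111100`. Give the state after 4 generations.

11100010001110

generation 1: 00111011100001
generation 2: 11101110001000
generation 3: 10111000100011
generation 4: 11100010001110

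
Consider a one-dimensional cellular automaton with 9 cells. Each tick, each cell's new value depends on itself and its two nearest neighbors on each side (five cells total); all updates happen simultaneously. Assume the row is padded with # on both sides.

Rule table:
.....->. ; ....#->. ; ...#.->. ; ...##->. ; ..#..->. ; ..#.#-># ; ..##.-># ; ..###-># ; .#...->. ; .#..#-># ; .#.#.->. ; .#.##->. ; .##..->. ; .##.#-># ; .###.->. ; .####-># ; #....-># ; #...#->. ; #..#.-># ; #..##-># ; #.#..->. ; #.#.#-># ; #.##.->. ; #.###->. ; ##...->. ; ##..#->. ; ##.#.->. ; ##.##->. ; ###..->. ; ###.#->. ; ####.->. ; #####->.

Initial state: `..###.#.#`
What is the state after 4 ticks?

...#...##

tick 1: .##...#..
tick 2: .......##
tick 3: .#.....##
tick 4: ...#...##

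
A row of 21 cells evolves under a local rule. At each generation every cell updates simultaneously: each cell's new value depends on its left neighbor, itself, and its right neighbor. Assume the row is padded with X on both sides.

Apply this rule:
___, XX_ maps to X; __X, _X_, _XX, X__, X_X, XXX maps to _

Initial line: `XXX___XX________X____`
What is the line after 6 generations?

__X_X__X_XXXXXX___XX_
______________X_X__X_
_XXXXXXXXXXXX________
____________X_XXXXXX_
_XXXXXXXXXX________X_
__________X_XXXXXX___

__________X_XXXXXX___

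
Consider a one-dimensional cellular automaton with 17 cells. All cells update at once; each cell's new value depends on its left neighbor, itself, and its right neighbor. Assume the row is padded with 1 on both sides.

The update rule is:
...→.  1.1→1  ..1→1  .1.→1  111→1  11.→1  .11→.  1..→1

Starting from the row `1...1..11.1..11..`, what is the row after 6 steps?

step 1: 11.1111.11111.111
step 2: 111.1111.11111.11
step 3: 1111.1111.11111.1
step 4: 11111.1111.11111.
step 5: 111111.1111.11111
step 6: 1111111.1111.1111

1111111.1111.1111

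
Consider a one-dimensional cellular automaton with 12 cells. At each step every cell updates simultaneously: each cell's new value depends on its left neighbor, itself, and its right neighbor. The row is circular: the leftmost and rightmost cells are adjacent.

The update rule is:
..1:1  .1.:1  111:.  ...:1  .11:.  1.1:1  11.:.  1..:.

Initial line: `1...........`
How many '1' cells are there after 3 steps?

11

step 1: 1.1111111111
step 2: .1..........
step 3: 11.111111111
count of 1: 11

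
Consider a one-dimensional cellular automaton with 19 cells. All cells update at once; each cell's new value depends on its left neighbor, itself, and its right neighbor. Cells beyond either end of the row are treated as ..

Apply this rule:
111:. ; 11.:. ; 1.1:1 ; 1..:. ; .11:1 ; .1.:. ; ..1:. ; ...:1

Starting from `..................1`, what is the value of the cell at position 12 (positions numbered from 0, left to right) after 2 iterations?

.

11111111111111111..
1.................1
position 12 holds .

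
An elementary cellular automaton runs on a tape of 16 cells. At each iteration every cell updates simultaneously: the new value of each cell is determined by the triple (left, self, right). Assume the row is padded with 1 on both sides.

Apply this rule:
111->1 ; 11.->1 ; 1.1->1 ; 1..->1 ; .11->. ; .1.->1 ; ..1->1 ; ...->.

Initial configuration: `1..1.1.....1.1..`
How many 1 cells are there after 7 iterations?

15

iteration 1: 1111111...111111
iteration 2: 11111111.1.11111
iteration 3: 11111111111.1111
iteration 4: 111111111111.111
iteration 5: 1111111111111.11
iteration 6: 11111111111111.1
iteration 7: 111111111111111.
count of 1: 15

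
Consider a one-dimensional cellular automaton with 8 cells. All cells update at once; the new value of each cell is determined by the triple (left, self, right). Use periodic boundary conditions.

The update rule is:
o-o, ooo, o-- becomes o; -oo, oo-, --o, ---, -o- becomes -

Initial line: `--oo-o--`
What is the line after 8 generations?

---o-o--

generation 1: ----o-o-
generation 2: -----o-o
generation 3: o-----o-
generation 4: -o-----o
generation 5: o-o-----
generation 6: -o-o----
generation 7: --o-o---
generation 8: ---o-o--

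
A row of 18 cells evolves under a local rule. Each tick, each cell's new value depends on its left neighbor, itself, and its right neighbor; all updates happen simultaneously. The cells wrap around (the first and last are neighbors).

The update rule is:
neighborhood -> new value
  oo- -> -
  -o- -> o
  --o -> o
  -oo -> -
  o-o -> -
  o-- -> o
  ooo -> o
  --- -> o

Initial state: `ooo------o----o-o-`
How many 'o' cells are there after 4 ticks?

6

tick 1: -o-oooooooooooo-o-
tick 2: oo--oooooooooo--oo
tick 3: o-oo-oooooooo-oo-o
tick 4: ------oooooo------
count of o: 6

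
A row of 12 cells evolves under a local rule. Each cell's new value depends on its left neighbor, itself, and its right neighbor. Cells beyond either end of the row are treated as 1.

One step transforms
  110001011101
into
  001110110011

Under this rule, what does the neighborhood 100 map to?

At position 2 the neighborhood is 100; the next row has 1 there.

1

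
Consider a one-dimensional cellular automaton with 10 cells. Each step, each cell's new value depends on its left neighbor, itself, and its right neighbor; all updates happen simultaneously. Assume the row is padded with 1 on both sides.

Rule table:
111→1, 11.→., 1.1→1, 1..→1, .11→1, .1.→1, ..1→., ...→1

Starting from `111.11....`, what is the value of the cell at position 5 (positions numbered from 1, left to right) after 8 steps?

step 1: 11.11.111.
step 2: 1.11.111.1
step 3: .11.111.11
step 4: 11.111.111
step 5: 1.111.1111
step 6: .111.11111
step 7: 111.111111
step 8: 11.1111111
position 5 holds 1

1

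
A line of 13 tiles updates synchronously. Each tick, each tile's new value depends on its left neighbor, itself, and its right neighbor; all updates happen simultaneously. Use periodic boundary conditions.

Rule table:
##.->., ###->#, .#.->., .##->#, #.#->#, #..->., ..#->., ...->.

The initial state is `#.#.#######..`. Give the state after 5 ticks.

.#.#######...
..#######....
..######.....
..#####......
..####.......

..####.......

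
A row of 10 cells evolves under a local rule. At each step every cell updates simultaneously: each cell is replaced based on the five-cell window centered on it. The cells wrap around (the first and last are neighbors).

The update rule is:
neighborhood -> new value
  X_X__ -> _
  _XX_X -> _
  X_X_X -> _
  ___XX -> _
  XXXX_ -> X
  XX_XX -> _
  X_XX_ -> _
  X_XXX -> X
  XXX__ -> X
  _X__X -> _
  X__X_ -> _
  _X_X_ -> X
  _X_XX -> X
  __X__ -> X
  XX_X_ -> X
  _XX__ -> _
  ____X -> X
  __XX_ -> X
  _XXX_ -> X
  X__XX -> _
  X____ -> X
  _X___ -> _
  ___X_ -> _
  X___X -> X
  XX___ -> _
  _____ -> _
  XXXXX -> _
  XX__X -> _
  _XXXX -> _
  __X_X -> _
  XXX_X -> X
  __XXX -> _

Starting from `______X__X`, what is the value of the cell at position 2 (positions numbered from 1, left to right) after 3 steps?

_X__X_X__X
X____X____
X_XX_X_XX_
position 2 holds _

_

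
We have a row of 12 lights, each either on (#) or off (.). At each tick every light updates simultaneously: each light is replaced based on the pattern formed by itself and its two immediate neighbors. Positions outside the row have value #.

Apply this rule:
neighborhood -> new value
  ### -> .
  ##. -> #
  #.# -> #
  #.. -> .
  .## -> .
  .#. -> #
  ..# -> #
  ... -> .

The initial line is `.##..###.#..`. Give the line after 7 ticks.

tick 1: #.#.#..###.#
tick 2: #####.#..##.
tick 3: ....###.#.##
tick 4: ...#..####..
tick 5: ..##.#...#.#
tick 6: .#.###..###.
tick 7: ###..#.#..##

###..#.#..##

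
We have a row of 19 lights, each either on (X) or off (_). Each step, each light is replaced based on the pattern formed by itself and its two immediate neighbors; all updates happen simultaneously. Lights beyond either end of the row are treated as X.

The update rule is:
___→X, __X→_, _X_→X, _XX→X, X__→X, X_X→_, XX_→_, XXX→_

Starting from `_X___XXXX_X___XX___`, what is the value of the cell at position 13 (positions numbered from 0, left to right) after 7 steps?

_XXX_X____XXX_X_XX_
_X___XXXX_X___X_X__
_XXX_X____XXX_X_XX_  (repeats step 1; period 2)
step 7: _XXX_X____XXX_X_XX_
position 13 holds _

_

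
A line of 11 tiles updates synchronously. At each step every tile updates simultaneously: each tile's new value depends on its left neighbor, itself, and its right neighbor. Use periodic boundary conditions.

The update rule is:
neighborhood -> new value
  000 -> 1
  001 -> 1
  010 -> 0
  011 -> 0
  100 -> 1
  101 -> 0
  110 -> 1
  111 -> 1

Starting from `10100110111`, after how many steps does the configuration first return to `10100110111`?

22

10011010011
11101001101
11100110100
01111010011
00111001101
11011110100
01001110011
00110111101
11010011100
01001101111
00110100111
11010011011
11001101001
11110100110
01110011010
10111101001
10011100110
01101111010
10100111001
10011011110
01101001110
10100110111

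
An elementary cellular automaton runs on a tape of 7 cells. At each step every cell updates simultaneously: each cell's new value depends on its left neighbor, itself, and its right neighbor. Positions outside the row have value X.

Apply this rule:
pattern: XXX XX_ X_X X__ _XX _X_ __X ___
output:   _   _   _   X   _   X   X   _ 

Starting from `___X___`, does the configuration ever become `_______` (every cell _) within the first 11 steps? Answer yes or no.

step 1: X_XXX_X
step 2: _______
all cells are _ at step 2

yes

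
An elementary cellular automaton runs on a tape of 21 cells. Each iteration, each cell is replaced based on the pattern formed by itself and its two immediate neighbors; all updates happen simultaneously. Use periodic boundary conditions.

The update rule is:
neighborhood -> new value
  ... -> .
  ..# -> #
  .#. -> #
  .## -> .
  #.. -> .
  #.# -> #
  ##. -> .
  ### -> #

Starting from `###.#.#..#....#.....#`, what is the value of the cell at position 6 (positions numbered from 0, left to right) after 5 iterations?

##.####.##...##....#.
..#.##.#....#.....###
.###..##...##....#.#.
#.#..#....#.....####.
###.##...##....#.##.#
position 6 holds .

.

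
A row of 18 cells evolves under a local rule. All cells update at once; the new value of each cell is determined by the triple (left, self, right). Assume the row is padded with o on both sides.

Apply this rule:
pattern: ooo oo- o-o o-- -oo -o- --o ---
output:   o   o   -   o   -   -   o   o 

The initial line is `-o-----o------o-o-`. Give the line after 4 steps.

oooo-oooo--ooooooo

step 1: --ooooo-oooooo----
step 2: oo-oooo--ooooooooo
step 3: oo--ooooo-oooooooo
step 4: oooo-oooo--ooooooo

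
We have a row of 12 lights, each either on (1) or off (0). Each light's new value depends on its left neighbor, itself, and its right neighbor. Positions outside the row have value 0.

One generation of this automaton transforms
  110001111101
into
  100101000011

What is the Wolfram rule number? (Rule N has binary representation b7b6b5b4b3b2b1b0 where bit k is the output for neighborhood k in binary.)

45

position 6: 111 → 0  (bit 7 = 0)
position 1: 110 → 0  (bit 6 = 0)
position 10: 101 → 1  (bit 5 = 1)
position 2: 100 → 0  (bit 4 = 0)
position 0: 011 → 1  (bit 3 = 1)
position 11: 010 → 1  (bit 2 = 1)
position 4: 001 → 0  (bit 1 = 0)
position 3: 000 → 1  (bit 0 = 1)
bits b7..b0 = 00101101 = 45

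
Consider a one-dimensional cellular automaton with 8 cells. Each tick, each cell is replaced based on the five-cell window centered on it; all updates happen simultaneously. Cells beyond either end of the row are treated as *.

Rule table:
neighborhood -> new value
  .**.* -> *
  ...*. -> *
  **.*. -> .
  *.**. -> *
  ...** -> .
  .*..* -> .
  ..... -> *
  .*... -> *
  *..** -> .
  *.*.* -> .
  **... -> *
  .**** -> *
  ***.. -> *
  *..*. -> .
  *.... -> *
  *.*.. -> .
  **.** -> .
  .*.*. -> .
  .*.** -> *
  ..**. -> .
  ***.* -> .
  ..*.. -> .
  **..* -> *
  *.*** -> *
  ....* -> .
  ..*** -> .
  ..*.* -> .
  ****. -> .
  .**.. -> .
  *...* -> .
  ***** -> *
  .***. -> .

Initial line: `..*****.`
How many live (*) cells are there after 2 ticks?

3

*..**...
**...*..
count of *: 3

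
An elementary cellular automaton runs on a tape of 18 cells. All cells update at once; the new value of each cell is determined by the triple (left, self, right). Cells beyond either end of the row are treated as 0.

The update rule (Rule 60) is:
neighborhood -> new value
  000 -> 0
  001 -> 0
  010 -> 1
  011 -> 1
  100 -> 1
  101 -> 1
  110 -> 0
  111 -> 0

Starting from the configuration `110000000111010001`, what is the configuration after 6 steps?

111111110110111111

step 1: 101000000100111001
step 2: 111100000110100101
step 3: 100010000101110111
step 4: 110011000111001100
step 5: 101010100100101010
step 6: 111111110110111111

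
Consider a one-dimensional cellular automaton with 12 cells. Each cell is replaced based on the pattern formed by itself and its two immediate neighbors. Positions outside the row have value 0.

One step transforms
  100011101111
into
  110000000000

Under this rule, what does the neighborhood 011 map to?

0

At position 4 the neighborhood is 011; the next row has 0 there.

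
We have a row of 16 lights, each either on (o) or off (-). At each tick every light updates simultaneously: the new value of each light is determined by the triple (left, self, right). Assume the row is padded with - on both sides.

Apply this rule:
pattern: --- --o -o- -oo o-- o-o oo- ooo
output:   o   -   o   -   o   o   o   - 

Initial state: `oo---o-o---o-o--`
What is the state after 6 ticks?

o----oo----ooo-o

tick 1: -ooo-ooooo-ooooo
tick 2: ---oo----oo----o
tick 3: oo--oooo--oooo-o
tick 4: -oo----oo----ooo
tick 5: --oooo--oooo---o
tick 6: o----oo----ooo-o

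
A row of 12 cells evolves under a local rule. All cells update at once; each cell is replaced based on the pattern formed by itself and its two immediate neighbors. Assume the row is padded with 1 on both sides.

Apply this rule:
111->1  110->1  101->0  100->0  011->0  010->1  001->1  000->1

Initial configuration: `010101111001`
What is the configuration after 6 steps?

010101011010

010100111010
010101011010
010101001010
010101011010  (repeats step 2; period 2)
step 6: 010101011010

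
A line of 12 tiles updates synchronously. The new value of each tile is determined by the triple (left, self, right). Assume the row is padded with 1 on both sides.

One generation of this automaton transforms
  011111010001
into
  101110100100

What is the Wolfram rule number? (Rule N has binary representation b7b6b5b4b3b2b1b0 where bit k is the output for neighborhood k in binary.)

position 2: 111 → 1  (bit 7 = 1)
position 5: 110 → 0  (bit 6 = 0)
position 0: 101 → 1  (bit 5 = 1)
position 8: 100 → 0  (bit 4 = 0)
position 1: 011 → 0  (bit 3 = 0)
position 7: 010 → 0  (bit 2 = 0)
position 10: 001 → 0  (bit 1 = 0)
position 9: 000 → 1  (bit 0 = 1)
bits b7..b0 = 10100001 = 161

161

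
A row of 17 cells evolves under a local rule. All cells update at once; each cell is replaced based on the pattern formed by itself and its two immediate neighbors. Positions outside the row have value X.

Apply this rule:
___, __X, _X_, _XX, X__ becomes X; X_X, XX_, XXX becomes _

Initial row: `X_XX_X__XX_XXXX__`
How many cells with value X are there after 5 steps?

__X__XXXX__X___XX
XXXXXX___XXXXXXX_
______XXXX_______
XXXXXXX___XXXXXXX
_______XXXX______
count of X: 4

4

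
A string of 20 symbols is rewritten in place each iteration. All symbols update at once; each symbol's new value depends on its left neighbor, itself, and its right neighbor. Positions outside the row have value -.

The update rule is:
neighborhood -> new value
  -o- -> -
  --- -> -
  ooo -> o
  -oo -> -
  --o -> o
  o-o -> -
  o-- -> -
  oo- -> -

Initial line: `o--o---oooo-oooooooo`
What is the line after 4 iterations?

---o------o---o-----

--o---o-oo---oooooo-
-o---o------o-oooo--
o---o------o---oo---
---o------o---o-----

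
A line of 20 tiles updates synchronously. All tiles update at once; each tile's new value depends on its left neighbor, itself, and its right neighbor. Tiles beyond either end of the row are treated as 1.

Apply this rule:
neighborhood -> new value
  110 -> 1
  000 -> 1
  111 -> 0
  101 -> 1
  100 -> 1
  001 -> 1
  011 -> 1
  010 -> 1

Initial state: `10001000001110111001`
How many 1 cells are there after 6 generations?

11111111111011101111
00000000001110111000
11111111111011101111  (repeats generation 1; period 2)
generation 6: 00000000001110111000
count of 1: 6

6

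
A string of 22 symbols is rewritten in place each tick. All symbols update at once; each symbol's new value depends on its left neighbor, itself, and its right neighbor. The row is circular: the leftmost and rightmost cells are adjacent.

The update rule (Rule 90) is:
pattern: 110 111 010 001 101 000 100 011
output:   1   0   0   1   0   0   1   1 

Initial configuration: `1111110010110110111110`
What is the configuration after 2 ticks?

1000011100110110100010
0100110111110110010100

0100110111110110010100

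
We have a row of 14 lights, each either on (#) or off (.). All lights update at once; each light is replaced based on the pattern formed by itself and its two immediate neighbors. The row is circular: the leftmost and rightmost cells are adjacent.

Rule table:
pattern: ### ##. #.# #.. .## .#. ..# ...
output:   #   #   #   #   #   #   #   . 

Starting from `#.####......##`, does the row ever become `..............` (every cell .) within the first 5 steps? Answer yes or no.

no

#######....###
########..####
##############
##############  (fixed point — unchanged through step 5)
step 5 is ##############, still not uniform .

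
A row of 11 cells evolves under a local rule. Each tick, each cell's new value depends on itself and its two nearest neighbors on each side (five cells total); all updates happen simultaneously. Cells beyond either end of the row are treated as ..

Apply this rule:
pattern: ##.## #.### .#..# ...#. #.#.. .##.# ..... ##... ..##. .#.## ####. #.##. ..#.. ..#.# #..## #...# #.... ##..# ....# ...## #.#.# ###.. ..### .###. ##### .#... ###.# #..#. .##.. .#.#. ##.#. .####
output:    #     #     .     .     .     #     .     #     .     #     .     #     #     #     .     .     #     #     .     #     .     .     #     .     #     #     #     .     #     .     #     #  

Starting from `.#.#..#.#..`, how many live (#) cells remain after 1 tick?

.#....#..##
count of #: 4

4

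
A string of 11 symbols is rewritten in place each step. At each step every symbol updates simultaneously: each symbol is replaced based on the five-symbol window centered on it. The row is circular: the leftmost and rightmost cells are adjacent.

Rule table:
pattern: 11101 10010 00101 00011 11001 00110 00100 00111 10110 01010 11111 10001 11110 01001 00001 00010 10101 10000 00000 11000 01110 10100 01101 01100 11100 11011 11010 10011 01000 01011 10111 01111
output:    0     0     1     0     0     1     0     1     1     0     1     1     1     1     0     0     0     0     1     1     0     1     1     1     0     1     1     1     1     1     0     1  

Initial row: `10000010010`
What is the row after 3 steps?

step 1: 11010001010
step 2: 11111101001
step 3: 11111011111

11111011111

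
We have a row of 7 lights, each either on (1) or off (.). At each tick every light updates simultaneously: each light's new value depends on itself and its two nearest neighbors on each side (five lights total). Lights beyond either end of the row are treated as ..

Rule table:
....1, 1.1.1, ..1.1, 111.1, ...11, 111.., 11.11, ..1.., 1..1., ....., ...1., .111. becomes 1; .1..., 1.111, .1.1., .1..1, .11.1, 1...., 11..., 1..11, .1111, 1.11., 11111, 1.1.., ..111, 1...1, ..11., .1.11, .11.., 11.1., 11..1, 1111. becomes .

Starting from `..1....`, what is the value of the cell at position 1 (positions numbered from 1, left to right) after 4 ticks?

tick 1: 111..11
tick 2: .11....
tick 3: 1....11
tick 4: 1..11..
position 1 holds 1

1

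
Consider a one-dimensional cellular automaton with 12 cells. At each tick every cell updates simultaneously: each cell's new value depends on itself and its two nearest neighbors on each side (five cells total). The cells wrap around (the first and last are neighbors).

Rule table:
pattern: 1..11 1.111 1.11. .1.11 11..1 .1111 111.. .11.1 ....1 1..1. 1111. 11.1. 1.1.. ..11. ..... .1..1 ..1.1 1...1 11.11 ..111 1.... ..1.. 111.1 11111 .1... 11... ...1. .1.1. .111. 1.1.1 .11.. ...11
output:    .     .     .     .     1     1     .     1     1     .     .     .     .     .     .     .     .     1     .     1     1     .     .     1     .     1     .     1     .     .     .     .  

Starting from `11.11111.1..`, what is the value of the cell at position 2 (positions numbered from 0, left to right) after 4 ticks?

.

tick 1: .1..11......
tick 2: ......11...1
tick 3: .1..1...11..
tick 4: ......1...11
position 2 holds .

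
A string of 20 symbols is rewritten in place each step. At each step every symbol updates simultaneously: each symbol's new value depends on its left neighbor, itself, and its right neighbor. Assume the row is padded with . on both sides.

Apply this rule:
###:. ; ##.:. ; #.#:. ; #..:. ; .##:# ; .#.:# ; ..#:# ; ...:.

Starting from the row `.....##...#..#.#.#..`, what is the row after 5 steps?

....##...##.##.#.#..
...##...##..#..#.#..
..##...##..##.##.#..
.##...##..##..#..#..
##...##..##..##.##..

##...##..##..##.##..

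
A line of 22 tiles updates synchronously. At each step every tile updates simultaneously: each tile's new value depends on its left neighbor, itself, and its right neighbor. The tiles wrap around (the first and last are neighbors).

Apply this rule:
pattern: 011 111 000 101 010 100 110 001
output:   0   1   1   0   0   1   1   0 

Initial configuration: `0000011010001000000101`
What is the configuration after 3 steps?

0011110010011001111111

1111001001100111110000
0111100100110011111110
0011110010011001111111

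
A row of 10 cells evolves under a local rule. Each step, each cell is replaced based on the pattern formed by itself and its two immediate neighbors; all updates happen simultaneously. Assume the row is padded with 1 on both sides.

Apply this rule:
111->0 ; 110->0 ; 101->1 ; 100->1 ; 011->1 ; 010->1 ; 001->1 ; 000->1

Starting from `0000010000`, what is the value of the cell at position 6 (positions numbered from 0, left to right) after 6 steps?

0

1111111111
0000000000
1111111111  (repeats step 1; period 2)
step 6: 0000000000
position 6 holds 0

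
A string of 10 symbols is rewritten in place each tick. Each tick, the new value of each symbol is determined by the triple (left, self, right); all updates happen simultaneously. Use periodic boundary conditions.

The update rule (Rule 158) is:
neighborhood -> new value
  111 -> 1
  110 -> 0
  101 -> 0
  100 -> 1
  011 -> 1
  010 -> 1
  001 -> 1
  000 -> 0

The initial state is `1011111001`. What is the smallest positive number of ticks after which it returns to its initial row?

0011110111
1111100110
1111011100
1110011011
1101110011
1001101111
0111001111
0110111110
1100111101
1011111001

10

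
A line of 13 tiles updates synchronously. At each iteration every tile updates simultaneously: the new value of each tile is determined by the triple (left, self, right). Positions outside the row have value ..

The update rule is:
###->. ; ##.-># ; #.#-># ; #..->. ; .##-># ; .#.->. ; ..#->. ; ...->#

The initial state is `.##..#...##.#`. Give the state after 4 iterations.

.#...#..#.#.#

.##....#.###.
.##.##..##.#.
.#####..###..
.#...#..#.#.#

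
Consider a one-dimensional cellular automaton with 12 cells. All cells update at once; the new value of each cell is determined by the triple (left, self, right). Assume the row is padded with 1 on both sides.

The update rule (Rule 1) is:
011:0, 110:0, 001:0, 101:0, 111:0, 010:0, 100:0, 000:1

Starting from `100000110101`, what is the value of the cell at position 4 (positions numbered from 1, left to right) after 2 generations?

0

001110000000
000000111110
position 4 holds 0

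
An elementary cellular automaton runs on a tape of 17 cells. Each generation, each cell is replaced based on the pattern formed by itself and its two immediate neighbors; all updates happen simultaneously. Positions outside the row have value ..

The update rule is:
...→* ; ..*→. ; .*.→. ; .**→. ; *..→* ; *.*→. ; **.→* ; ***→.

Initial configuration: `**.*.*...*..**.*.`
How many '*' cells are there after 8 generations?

7

.*....**..*..*..*
..***..**..*..*..
*...**..**..*..**
.**..**..**..*..*
..**..**..**..*..
*..**..**..**..**
.*..**..**..**..*
..*..**..**..**..
count of *: 7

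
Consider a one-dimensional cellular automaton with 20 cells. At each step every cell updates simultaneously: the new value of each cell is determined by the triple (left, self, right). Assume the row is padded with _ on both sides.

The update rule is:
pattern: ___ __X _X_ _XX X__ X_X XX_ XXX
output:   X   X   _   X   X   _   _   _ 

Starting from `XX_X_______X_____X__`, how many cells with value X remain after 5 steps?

14

step 1: X___XXXXXXX_XXXXX_XX
step 2: _XXXX_______X_____X_
step 3: XX___XXXXXXX_XXXXX_X
step 4: X_XXXX_______X______
step 5: __X___XXXXXXX_XXXXXX
count of X: 14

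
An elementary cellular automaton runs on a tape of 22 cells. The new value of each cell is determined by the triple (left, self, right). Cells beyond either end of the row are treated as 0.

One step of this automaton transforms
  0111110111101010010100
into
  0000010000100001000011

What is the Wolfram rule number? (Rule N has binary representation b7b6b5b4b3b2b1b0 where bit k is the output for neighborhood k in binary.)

position 2: 111 → 0  (bit 7 = 0)
position 5: 110 → 1  (bit 6 = 1)
position 6: 101 → 0  (bit 5 = 0)
position 15: 100 → 1  (bit 4 = 1)
position 1: 011 → 0  (bit 3 = 0)
position 12: 010 → 0  (bit 2 = 0)
position 0: 001 → 0  (bit 1 = 0)
position 21: 000 → 1  (bit 0 = 1)
bits b7..b0 = 01010001 = 81

81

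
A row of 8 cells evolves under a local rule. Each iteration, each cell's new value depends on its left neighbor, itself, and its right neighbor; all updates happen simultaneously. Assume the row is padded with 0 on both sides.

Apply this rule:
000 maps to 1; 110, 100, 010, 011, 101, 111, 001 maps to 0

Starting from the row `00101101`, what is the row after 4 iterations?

iteration 1: 10000000
iteration 2: 00111111
iteration 3: 10000000  (repeats iteration 1; period 2)
iteration 4: 00111111

00111111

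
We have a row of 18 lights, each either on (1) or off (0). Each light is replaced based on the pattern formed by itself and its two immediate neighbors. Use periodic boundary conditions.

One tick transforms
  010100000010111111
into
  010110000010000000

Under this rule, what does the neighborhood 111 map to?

0

At position 13 the neighborhood is 111; the next row has 0 there.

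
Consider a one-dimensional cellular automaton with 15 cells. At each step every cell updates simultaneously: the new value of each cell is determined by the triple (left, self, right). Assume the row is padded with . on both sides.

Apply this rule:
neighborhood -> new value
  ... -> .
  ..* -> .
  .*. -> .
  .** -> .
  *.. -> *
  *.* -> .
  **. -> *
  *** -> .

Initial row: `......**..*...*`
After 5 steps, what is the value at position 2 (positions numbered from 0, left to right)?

.

step 1: .......**..*...
step 2: ........**..*..
step 3: .........**..*.
step 4: ..........**..*
step 5: ...........**..
position 2 holds .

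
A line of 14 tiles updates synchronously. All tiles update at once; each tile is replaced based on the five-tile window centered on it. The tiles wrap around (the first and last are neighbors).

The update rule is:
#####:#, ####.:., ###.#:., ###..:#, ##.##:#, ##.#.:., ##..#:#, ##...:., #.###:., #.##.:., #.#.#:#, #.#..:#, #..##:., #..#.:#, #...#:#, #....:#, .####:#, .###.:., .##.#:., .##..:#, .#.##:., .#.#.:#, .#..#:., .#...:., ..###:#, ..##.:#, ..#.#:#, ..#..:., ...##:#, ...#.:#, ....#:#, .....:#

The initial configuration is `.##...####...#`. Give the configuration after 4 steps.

..#.####.#.###
###..#...#...#
#.###..##..###
.#..##.###.##.

.#..##.###.##.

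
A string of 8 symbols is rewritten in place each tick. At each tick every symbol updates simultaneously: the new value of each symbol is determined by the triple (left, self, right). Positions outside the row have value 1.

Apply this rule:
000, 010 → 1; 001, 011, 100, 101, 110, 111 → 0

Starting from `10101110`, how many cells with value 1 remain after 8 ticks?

4

tick 1: 00100000
tick 2: 00101110
tick 3: 00100000  (repeats tick 1; period 2)
tick 8: 00101110
count of 1: 4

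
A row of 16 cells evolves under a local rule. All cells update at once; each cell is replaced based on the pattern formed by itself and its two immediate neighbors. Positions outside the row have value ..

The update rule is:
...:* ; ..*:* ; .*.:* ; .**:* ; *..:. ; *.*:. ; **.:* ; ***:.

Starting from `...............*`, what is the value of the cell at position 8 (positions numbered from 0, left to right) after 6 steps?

.

****************
*..............*
*.**************
*.*............*
*.*.************
*.*.*..........*
position 8 holds .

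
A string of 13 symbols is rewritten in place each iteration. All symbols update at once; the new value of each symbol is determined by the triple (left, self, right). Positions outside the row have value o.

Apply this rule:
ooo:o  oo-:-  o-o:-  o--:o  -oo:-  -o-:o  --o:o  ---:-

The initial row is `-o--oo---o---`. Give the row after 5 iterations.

o---o-oo--o-o

-ooo--o-ooo-o
--o-ooo--o---
ooo--o-oooo-o
oo-ooo--oo---
o---o-oo--o-o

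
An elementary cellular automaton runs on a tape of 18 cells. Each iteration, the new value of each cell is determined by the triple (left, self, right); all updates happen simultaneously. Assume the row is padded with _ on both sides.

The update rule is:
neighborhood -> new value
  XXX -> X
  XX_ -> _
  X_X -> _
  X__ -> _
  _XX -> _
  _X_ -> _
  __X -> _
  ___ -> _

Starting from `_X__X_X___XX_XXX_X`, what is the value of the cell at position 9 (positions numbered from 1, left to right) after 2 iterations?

_

______________X___
__________________
position 9 holds _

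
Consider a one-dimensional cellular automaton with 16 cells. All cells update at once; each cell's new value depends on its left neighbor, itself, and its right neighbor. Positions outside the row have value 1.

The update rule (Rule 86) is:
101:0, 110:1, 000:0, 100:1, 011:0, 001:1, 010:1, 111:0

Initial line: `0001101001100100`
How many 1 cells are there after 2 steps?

4

step 1: 1010101110111111
step 2: 1010100010000000
count of 1: 4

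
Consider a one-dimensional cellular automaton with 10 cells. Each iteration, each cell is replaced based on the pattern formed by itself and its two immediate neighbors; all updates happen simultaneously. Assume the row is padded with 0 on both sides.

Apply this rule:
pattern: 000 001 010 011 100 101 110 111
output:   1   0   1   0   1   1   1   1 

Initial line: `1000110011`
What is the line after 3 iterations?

1110011001
0111001101
0011100111

0011100111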